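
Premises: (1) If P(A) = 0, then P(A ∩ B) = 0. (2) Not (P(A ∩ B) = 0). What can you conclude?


Modus tollens: from (P → Q) and ¬Q, infer ¬P.
Q = 'P(A ∩ B) = 0' is denied; since P → Q, P must also fail.

Not (P(A) = 0).


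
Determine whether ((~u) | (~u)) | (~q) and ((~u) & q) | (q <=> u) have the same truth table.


Compare truth tables:
q | u | φ | ψ
-------------
False | False | True | True
True | False | True | True
False | True | True | False
True | True | False | True
They differ at row 3 (q=False, u=True): φ=True but ψ=False.

No, they are not logically equivalent.


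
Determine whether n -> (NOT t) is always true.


Build the truth table over {n, t}:
n | t | φ
---------
F | F | T
T | F | T
F | T | T
T | T | F
Counterexample at row 4: with n=T, t=T, the formula is F.

No, it is not a tautology.


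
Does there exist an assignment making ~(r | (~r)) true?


Check all 2 assignments over {r}:
r | φ
-----
False | False
True | False
No assignment makes the formula true.

Unsatisfiable.


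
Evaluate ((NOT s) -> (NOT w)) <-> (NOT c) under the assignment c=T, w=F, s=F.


Substitute c=T, w=F, s=F:
NOT s = T
NOT w = T
(NOT s) -> (NOT w) = T -> T = T
NOT c = F
((NOT s) -> (NOT w)) <-> (NOT c) = T <-> F = F

F


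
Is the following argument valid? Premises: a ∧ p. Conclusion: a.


This matches the form of conjunction elimination: the conclusion follows in every model of the premises.

Valid.


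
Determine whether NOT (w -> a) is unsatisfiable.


Truth table over {a, w}:
a | w | φ
---------
F | F | F
T | F | F
F | T | T
T | T | F
Satisfying assignment at row 3: a=F, w=T gives T.

No, it is not a contradiction.


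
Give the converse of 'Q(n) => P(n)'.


The converse of (P → Q) is (Q → P). It is not in general equivalent to the original.
Here P = 'Q(n)' and Q = 'P(n)'.

If P(n), then Q(n).


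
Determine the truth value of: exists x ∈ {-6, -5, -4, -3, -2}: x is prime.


Evaluate the predicate on each element: -6:False, -5:False, -4:False, -3:False, -2:False.
No element satisfies the predicate.

False


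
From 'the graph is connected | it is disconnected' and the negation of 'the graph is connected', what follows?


Disjunctive syllogism: from (P ∨ Q) and ¬P, infer Q.
One disjunct, 'the graph is connected', is ruled out; the other must hold.

it is disconnected


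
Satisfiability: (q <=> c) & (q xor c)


Check all 4 assignments over {c, q}:
c | q | φ
---------
False | False | False
True | False | False
False | True | False
True | True | False
No assignment makes the formula true.

Unsatisfiable.


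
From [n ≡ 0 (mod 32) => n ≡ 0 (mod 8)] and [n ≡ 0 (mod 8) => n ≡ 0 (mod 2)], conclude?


Hypothetical syllogism: from (P → Q) and (Q → R), infer (P → R).
Chain the two implications through the shared middle term 'n ≡ 0 (mod 8)'.

n ≡ 0 (mod 32) => n ≡ 0 (mod 2)


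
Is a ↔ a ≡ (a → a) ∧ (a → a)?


Compare truth tables:
a | φ | ψ
---------
F | T | T
T | T | T
The columns φ and ψ agree on every row.

Yes, they are logically equivalent.


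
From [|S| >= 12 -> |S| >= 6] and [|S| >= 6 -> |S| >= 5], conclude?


Hypothetical syllogism: from (P → Q) and (Q → R), infer (P → R).
Chain the two implications through the shared middle term '|S| >= 6'.

|S| >= 12 -> |S| >= 5


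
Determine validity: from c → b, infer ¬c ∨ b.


This matches the form of material implication: the conclusion follows in every model of the premises.

Valid.


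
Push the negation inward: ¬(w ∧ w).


De Morgan: the negation of a conjunction is the disjunction of the negations.
Distribute ¬ across ∧, flipping it to ∨, and negate each literal.

(¬w) ∨ (¬w)


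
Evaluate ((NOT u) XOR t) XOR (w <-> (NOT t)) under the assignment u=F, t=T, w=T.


Substitute u=F, t=T, w=T:
NOT u = T
(NOT u) XOR t = T XOR T = F
NOT t = F
w <-> (NOT t) = T <-> F = F
((NOT u) XOR t) XOR (w <-> (NOT t)) = F XOR F = F

F


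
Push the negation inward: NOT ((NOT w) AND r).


De Morgan: the negation of a conjunction is the disjunction of the negations.
Distribute NOT across AND, flipping it to OR, and negate each literal.

w OR (NOT r)


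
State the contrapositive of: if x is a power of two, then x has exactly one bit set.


The contrapositive of (P → Q) is (¬Q → ¬P); it is logically equivalent to the original.
Here P = 'x is a power of two' and Q = 'x has exactly one bit set'.

If not (x has exactly one bit set), then not (x is a power of two).


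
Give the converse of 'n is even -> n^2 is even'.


The converse of (P → Q) is (Q → P). It is not in general equivalent to the original.
Here P = 'n is even' and Q = 'n^2 is even'.

If n^2 is even, then n is even.


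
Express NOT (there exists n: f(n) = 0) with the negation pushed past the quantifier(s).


¬(for all x: φ) = there exists x: ¬φ, and ¬(there exists x: φ) = for all x: ¬φ.
Apply to the existential statement.

for all n: NOT(f(n) = 0)


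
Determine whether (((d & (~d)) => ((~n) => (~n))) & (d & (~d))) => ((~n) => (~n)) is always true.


Build the truth table over {d, n}:
d | n | φ
---------
False | False | True
True | False | True
False | True | True
True | True | True
Every row evaluates to true.

Yes, it is a tautology.


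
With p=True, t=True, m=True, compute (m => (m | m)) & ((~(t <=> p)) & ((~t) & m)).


Substitute p=True, t=True, m=True:
m | m = True | True = True
m => (m | m) = True => True = True
t <=> p = True <=> True = True
~(t <=> p) = False
~t = False
(~t) & m = False & True = False
(~(t <=> p)) & ((~t) & m) = False & False = False
(m => (m | m)) & ((~(t <=> p)) & ((~t) & m)) = True & False = False

False


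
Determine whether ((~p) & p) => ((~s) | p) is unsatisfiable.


Truth table over {p, s}:
p | s | φ
---------
False | False | True
True | False | True
False | True | True
True | True | True
Satisfying assignment at row 1: p=False, s=False gives True.

No, it is not a contradiction.


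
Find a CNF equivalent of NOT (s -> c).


Step 1: Rewrite s → c as ¬s ∨ c.
Step 2: Negate: ¬(¬s ∨ c) = s ∧ ¬c (De Morgan + double negation).

s AND (NOT c)


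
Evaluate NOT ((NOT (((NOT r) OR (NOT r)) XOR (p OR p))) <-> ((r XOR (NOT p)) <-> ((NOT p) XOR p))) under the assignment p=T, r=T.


Substitute p=T, r=T:
… (earlier sub-steps elided)
p OR p = T OR T = T
((NOT r) OR (NOT r)) XOR (p OR p) = F XOR T = T
NOT (((NOT r) OR (NOT r)) XOR (p OR p)) = F
NOT p = F
r XOR (NOT p) = T XOR F = T
NOT p = F
(NOT p) XOR p = F XOR T = T
(r XOR (NOT p)) <-> ((NOT p) XOR p) = T <-> T = T
(NOT (((NOT r) OR (NOT r)) XOR (p OR p))) <-> ((r XOR (NOT p)) <-> ((NOT p) XOR p)) = F <-> T = F
NOT ((NOT (((NOT r) OR (NOT r)) XOR (p OR p))) <-> ((r XOR (NOT p)) <-> ((NOT p) XOR p))) = T

T


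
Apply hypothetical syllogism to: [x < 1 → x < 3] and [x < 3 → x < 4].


Hypothetical syllogism: from (P → Q) and (Q → R), infer (P → R).
Chain the two implications through the shared middle term 'x < 3'.

x < 1 → x < 4


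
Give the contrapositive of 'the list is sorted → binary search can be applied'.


The contrapositive of (P → Q) is (¬Q → ¬P); it is logically equivalent to the original.
Here P = 'the list is sorted' and Q = 'binary search can be applied'.

If not (binary search can be applied), then not (the list is sorted).


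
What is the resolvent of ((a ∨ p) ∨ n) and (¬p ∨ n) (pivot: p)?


The clauses contain complementary literals p and ¬p.
Resolution eliminates this pair and disjoins the remaining literals (merging duplicates).

(n ∨ a)


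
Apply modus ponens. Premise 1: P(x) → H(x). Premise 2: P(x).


Modus ponens: from (P → Q) and P, infer Q.
P = 'P(x)' is asserted, and P → Q holds, so Q follows.

H(x).


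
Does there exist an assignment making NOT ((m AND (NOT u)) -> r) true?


Search for a satisfying assignment over {m, r, u}.
Try m=T, r=F, u=F: the formula evaluates to T.
A satisfying assignment exists.

Satisfiable.


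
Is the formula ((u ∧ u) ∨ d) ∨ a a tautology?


Build the truth table over {a, d, u}:
a | d | u | φ
-------------
F | F | F | F
T | F | F | T
F | T | F | T
T | T | F | T
F | F | T | T
T | F | T | T
F | T | T | T
T | T | T | T
Counterexample at row 1: with a=F, d=F, u=F, the formula is F.

No, it is not a tautology.


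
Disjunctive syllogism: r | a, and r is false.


Disjunctive syllogism: from (P ∨ Q) and ¬P, infer Q.
One disjunct, 'r', is ruled out; the other must hold.

a


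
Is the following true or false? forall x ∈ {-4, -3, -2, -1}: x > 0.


Evaluate the predicate on each element: -4:False, -3:False, -2:False, -1:False.
Counterexample x = -4 fails the predicate.

False


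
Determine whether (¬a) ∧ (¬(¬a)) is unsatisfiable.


Truth table over {a}:
a | φ
-----
F | F
T | F
Every row is false.

Yes, it is a contradiction.


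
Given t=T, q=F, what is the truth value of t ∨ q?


Disjunction is false only when both operands are false.
Substitute: t=T, q=F.
T ∨ F evaluates to T.

T


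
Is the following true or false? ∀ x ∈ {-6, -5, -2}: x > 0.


Evaluate the predicate on each element: -6:F, -5:F, -2:F.
Counterexample x = -6 fails the predicate.

F


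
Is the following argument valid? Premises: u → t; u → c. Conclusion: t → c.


This is (no valid rule). There exist truth assignments where the premises are all true but the conclusion is false.

Invalid.


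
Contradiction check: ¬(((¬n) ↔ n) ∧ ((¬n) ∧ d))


Truth table over {d, n}:
d | n | φ
---------
F | F | T
T | F | T
F | T | T
T | T | T
Satisfying assignment at row 1: d=F, n=F gives T.

No, it is not a contradiction.


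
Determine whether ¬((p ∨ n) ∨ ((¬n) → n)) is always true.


Build the truth table over {n, p}:
n | p | φ
---------
F | F | T
T | F | F
F | T | F
T | T | F
Counterexample at row 2: with n=T, p=F, the formula is F.

No, it is not a tautology.


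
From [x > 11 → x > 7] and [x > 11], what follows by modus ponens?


Modus ponens: from (P → Q) and P, infer Q.
P = 'x > 11' is asserted, and P → Q holds, so Q follows.

x > 7.


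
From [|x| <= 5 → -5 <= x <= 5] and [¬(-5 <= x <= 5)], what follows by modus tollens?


Modus tollens: from (P → Q) and ¬Q, infer ¬P.
Q = '-5 <= x <= 5' is denied; since P → Q, P must also fail.

Not (|x| <= 5).


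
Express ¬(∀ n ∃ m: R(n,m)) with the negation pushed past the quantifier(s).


Negation flips each quantifier (∀↔∃) and negates the inner predicate.
¬(∀ n ∃ m: φ) = ∃ n ∀ m: ¬φ.

∃ n ∀ m: ¬(R(n,m))


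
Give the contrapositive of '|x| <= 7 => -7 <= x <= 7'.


The contrapositive of (P → Q) is (¬Q → ¬P); it is logically equivalent to the original.
Here P = '|x| <= 7' and Q = '-7 <= x <= 7'.

If not (-7 <= x <= 7), then not (|x| <= 7).


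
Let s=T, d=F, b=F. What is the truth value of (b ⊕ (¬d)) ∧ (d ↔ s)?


Substitute s=T, d=F, b=F:
¬d = T
b ⊕ (¬d) = F ⊕ T = T
d ↔ s = F ↔ T = F
(b ⊕ (¬d)) ∧ (d ↔ s) = T ∧ F = F

F


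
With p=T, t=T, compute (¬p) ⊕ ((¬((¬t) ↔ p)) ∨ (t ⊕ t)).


Substitute p=T, t=T:
¬p = F
¬t = F
(¬t) ↔ p = F ↔ T = F
¬((¬t) ↔ p) = T
t ⊕ t = T ⊕ T = F
(¬((¬t) ↔ p)) ∨ (t ⊕ t) = T ∨ F = T
(¬p) ⊕ ((¬((¬t) ↔ p)) ∨ (t ⊕ t)) = F ⊕ T = T

T


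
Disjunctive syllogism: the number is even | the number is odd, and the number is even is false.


Disjunctive syllogism: from (P ∨ Q) and ¬P, infer Q.
One disjunct, 'the number is even', is ruled out; the other must hold.

the number is odd


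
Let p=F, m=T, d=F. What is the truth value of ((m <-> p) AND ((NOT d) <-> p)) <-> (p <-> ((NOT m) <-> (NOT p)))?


Substitute p=F, m=T, d=F:
m <-> p = T <-> F = F
NOT d = T
(NOT d) <-> p = T <-> F = F
(m <-> p) AND ((NOT d) <-> p) = F AND F = F
NOT m = F
NOT p = T
(NOT m) <-> (NOT p) = F <-> T = F
p <-> ((NOT m) <-> (NOT p)) = F <-> F = T
((m <-> p) AND ((NOT d) <-> p)) <-> (p <-> ((NOT m) <-> (NOT p))) = F <-> T = F

F


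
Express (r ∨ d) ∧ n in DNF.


Step 1: Distribute ∧ over ∨: (r ∨ d) ∧ n = (r ∧ n) ∨ (d ∧ n).

(r ∧ n) ∨ (d ∧ n)


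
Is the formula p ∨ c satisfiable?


Search for a satisfying assignment over {c, p}.
Try c=T, p=F: the formula evaluates to T.
A satisfying assignment exists.

Satisfiable.


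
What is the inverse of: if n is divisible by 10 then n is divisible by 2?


The inverse of (P → Q) is (¬P → ¬Q). It is equivalent to the converse, not to the original.
Here P = 'n is divisible by 10' and Q = 'n is divisible by 2'.

If not (n is divisible by 10), then not (n is divisible by 2).


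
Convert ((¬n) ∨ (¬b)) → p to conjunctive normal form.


Step 1: Rewrite as ¬((¬n) ∨ (¬b)) ∨ p = (¬(¬n) ∧ ¬(¬b)) ∨ p.
Step 2: Distribute ∨ over ∧.
Step 3: Eliminate any double negations (¬¬X = X).

(n ∨ p) ∧ (b ∨ p)


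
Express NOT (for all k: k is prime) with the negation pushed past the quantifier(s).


¬(for all x: φ) = there exists x: ¬φ, and ¬(there exists x: φ) = for all x: ¬φ.
Apply to the universal statement.

there exists k: NOT(k is prime)


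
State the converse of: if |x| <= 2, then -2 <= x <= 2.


The converse of (P → Q) is (Q → P). It is not in general equivalent to the original.
Here P = '|x| <= 2' and Q = '-2 <= x <= 2'.

If -2 <= x <= 2, then |x| <= 2.


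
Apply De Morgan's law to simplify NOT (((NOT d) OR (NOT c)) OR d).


De Morgan: the negation of a disjunction is the conjunction of the negations.
Distribute NOT across OR, flipping it to AND, and negate each literal.

(d AND c) AND (NOT d)


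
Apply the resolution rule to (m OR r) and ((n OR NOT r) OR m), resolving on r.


The clauses contain complementary literals r and NOTr.
Resolution eliminates this pair and disjoins the remaining literals (merging duplicates).

(m OR n)


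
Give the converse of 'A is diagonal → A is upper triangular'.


The converse of (P → Q) is (Q → P). It is not in general equivalent to the original.
Here P = 'A is diagonal' and Q = 'A is upper triangular'.

If A is upper triangular, then A is diagonal.


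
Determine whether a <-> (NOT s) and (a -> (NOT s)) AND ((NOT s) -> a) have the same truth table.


Compare truth tables:
a | s | φ | ψ
-------------
F | F | F | F
T | F | T | T
F | T | T | T
T | T | F | F
The columns φ and ψ agree on every row.

Yes, they are logically equivalent.


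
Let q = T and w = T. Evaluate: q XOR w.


Exclusive or is true when exactly one operand is true.
Substitute: q=T, w=T.
T XOR T evaluates to F.

F


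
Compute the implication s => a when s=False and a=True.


Implication is false only when antecedent is true and consequent is false.
Substitute: s=False, a=True.
False => True evaluates to True.

True


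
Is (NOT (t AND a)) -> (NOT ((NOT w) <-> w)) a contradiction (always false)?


Truth table over {a, t, w}:
a | t | w | φ
-------------
F | F | F | T
T | F | F | T
F | T | F | T
T | T | F | T
F | F | T | T
T | F | T | T
F | T | T | T
T | T | T | T
Satisfying assignment at row 1: a=F, t=F, w=F gives T.

No, it is not a contradiction.


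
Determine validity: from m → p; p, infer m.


This is affirming the consequent (fallacy). There exist truth assignments where the premises are all true but the conclusion is false.

Invalid.


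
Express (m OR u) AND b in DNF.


Step 1: Distribute ∧ over ∨: (m ∨ u) ∧ b = (m ∧ b) ∨ (u ∧ b).

(m AND b) OR (u AND b)


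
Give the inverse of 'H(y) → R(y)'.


The inverse of (P → Q) is (¬P → ¬Q). It is equivalent to the converse, not to the original.
Here P = 'H(y)' and Q = 'R(y)'.

If not (H(y)), then not (R(y)).


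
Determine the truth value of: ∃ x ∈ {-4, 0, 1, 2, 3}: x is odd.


Evaluate the predicate on each element: -4:F, 0:F, 1:T, 2:F, 3:T.
Witness x = 1 satisfies the predicate.

T


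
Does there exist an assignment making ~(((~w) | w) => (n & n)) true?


Search for a satisfying assignment over {n, w}.
Try n=False, w=False: the formula evaluates to True.
A satisfying assignment exists.

Satisfiable.


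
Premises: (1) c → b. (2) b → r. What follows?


Hypothetical syllogism: from (P → Q) and (Q → R), infer (P → R).
Chain the two implications through the shared middle term 'b'.

c → r


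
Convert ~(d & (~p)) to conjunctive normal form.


Step 1: Apply De Morgan: ¬(d ∧ (¬p)) = ¬d ∨ ¬(¬p).
Step 2: Eliminate any double negations (¬¬X = X).

(~d) | p


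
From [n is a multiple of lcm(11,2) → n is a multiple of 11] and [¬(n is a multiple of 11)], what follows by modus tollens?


Modus tollens: from (P → Q) and ¬Q, infer ¬P.
Q = 'n is a multiple of 11' is denied; since P → Q, P must also fail.

Not (n is a multiple of lcm(11,2)).


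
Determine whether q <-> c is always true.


Build the truth table over {c, q}:
c | q | φ
---------
F | F | T
T | F | F
F | T | F
T | T | T
Counterexample at row 2: with c=T, q=F, the formula is F.

No, it is not a tautology.


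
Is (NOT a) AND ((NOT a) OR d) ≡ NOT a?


Compare truth tables:
a | d | φ | ψ
-------------
F | F | T | T
T | F | F | F
F | T | T | T
T | T | F | F
The columns φ and ψ agree on every row.

Yes, they are logically equivalent.


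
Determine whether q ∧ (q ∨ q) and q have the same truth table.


Compare truth tables:
q | φ | ψ
---------
F | F | F
T | T | T
The columns φ and ψ agree on every row.

Yes, they are logically equivalent.


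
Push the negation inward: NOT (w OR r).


De Morgan: the negation of a disjunction is the conjunction of the negations.
Distribute NOT across OR, flipping it to AND, and negate each literal.

(NOT w) AND (NOT r)


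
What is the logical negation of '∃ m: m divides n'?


¬(∀ x: φ) = ∃ x: ¬φ, and ¬(∃ x: φ) = ∀ x: ¬φ.
Apply to the existential statement.

∀ m: ¬(m divides n)


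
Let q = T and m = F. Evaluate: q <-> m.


Biconditional is true when both operands have the same truth value.
Substitute: q=T, m=F.
T <-> F evaluates to F.

F


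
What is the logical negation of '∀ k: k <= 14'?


¬(∀ x: φ) = ∃ x: ¬φ, and ¬(∃ x: φ) = ∀ x: ¬φ.
Apply to the universal statement.

∃ k: ¬(k <= 14)


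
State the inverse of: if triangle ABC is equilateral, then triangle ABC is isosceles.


The inverse of (P → Q) is (¬P → ¬Q). It is equivalent to the converse, not to the original.
Here P = 'triangle ABC is equilateral' and Q = 'triangle ABC is isosceles'.

If not (triangle ABC is equilateral), then not (triangle ABC is isosceles).


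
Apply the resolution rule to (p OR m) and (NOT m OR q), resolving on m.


The clauses contain complementary literals m and NOTm.
Resolution eliminates this pair and disjoins the remaining literals (merging duplicates).

(p OR q)


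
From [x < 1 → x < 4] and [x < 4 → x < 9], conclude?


Hypothetical syllogism: from (P → Q) and (Q → R), infer (P → R).
Chain the two implications through the shared middle term 'x < 4'.

x < 1 → x < 9


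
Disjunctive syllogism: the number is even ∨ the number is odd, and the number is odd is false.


Disjunctive syllogism: from (P ∨ Q) and ¬P, infer Q.
One disjunct, 'the number is odd', is ruled out; the other must hold.

the number is even


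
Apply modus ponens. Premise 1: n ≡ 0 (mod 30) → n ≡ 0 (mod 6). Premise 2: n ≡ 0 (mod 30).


Modus ponens: from (P → Q) and P, infer Q.
P = 'n ≡ 0 (mod 30)' is asserted, and P → Q holds, so Q follows.

n ≡ 0 (mod 6).


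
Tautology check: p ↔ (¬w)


Build the truth table over {p, w}:
p | w | φ
---------
F | F | F
T | F | T
F | T | T
T | T | F
Counterexample at row 1: with p=F, w=F, the formula is F.

No, it is not a tautology.


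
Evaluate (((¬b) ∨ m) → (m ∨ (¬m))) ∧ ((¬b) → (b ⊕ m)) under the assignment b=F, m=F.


Substitute b=F, m=F:
¬b = T
(¬b) ∨ m = T ∨ F = T
¬m = T
m ∨ (¬m) = F ∨ T = T
((¬b) ∨ m) → (m ∨ (¬m)) = T → T = T
¬b = T
b ⊕ m = F ⊕ F = F
(¬b) → (b ⊕ m) = T → F = F
(((¬b) ∨ m) → (m ∨ (¬m))) ∧ ((¬b) → (b ⊕ m)) = T ∧ F = F

F


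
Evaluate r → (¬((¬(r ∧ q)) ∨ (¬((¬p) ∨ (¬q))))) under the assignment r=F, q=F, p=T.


Substitute r=F, q=F, p=T:
r ∧ q = F ∧ F = F
¬(r ∧ q) = T
¬p = F
¬q = T
(¬p) ∨ (¬q) = F ∨ T = T
¬((¬p) ∨ (¬q)) = F
(¬(r ∧ q)) ∨ (¬((¬p) ∨ (¬q))) = T ∨ F = T
¬((¬(r ∧ q)) ∨ (¬((¬p) ∨ (¬q)))) = F
r → (¬((¬(r ∧ q)) ∨ (¬((¬p) ∨ (¬q))))) = F → F = T

T


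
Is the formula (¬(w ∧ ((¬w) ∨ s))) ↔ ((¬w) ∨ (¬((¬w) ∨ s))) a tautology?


Build the truth table over {s, w}:
s | w | φ
---------
F | F | T
T | F | T
F | T | T
T | T | T
Every row evaluates to true.

Yes, it is a tautology.


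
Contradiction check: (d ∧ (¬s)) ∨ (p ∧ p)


Truth table over {d, p, s}:
d | p | s | φ
-------------
F | F | F | F
T | F | F | T
F | T | F | T
T | T | F | T
F | F | T | F
T | F | T | F
F | T | T | T
T | T | T | T
Satisfying assignment at row 2: d=T, p=F, s=F gives T.

No, it is not a contradiction.


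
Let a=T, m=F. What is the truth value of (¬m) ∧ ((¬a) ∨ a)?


Substitute a=T, m=F:
¬m = T
¬a = F
(¬a) ∨ a = F ∨ T = T
(¬m) ∧ ((¬a) ∨ a) = T ∧ T = T

T


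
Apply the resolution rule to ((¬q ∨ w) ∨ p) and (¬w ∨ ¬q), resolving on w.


The clauses contain complementary literals w and ¬w.
Resolution eliminates this pair and disjoins the remaining literals (merging duplicates).

(p ∨ ¬q)


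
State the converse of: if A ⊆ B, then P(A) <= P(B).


The converse of (P → Q) is (Q → P). It is not in general equivalent to the original.
Here P = 'A ⊆ B' and Q = 'P(A) <= P(B)'.

If P(A) <= P(B), then A ⊆ B.


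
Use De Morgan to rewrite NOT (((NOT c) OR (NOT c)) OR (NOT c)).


De Morgan: the negation of a disjunction is the conjunction of the negations.
Distribute NOT across OR, flipping it to AND, and negate each literal.

(c AND c) AND c


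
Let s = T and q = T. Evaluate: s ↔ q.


Biconditional is true when both operands have the same truth value.
Substitute: s=T, q=T.
T ↔ T evaluates to T.

T


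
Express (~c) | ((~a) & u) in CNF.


Step 1: Distribute ∨ over ∧: (¬c) ∨ ((¬a) ∧ u) = ((¬c) ∨ (¬a)) ∧ ((¬c) ∨ u).

((~c) | (~a)) & ((~c) | u)


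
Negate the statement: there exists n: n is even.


¬(for all x: φ) = there exists x: ¬φ, and ¬(there exists x: φ) = for all x: ¬φ.
Apply to the existential statement.

for all n: NOT(n is even)


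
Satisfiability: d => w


Search for a satisfying assignment over {d, w}.
Try d=False, w=False: the formula evaluates to True.
A satisfying assignment exists.

Satisfiable.


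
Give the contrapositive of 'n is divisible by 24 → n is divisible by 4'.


The contrapositive of (P → Q) is (¬Q → ¬P); it is logically equivalent to the original.
Here P = 'n is divisible by 24' and Q = 'n is divisible by 4'.

If not (n is divisible by 4), then not (n is divisible by 24).


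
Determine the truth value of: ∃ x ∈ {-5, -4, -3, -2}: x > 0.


Evaluate the predicate on each element: -5:F, -4:F, -3:F, -2:F.
No element satisfies the predicate.

F


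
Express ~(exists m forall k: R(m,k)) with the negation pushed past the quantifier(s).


Negation flips each quantifier (∀↔∃) and negates the inner predicate.
¬(exists m forall k: φ) = forall m exists k: ¬φ.

forall m exists k: ~(R(m,k))


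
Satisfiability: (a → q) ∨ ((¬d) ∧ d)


Search for a satisfying assignment over {a, d, q}.
Try a=F, d=F, q=F: the formula evaluates to T.
A satisfying assignment exists.

Satisfiable.


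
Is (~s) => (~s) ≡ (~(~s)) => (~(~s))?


Compare truth tables:
s | φ | ψ
---------
False | True | True
True | True | True
The columns φ and ψ agree on every row.

Yes, they are logically equivalent.


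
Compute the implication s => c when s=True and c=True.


Implication is false only when antecedent is true and consequent is false.
Substitute: s=True, c=True.
True => True evaluates to True.

True


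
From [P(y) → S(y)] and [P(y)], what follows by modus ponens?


Modus ponens: from (P → Q) and P, infer Q.
P = 'P(y)' is asserted, and P → Q holds, so Q follows.

S(y).


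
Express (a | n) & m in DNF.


Step 1: Distribute ∧ over ∨: (a ∨ n) ∧ m = (a ∧ m) ∨ (n ∧ m).

(a & m) | (n & m)


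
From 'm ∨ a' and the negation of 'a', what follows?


Disjunctive syllogism: from (P ∨ Q) and ¬P, infer Q.
One disjunct, 'a', is ruled out; the other must hold.

m


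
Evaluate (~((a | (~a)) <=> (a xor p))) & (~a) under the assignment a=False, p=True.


Substitute a=False, p=True:
~a = True
a | (~a) = False | True = True
a xor p = False xor True = True
(a | (~a)) <=> (a xor p) = True <=> True = True
~((a | (~a)) <=> (a xor p)) = False
~a = True
(~((a | (~a)) <=> (a xor p))) & (~a) = False & True = False

False


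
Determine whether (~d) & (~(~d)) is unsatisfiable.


Truth table over {d}:
d | φ
-----
False | False
True | False
Every row is false.

Yes, it is a contradiction.


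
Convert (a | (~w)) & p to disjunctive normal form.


Step 1: Distribute ∧ over ∨: (a ∨ (¬w)) ∧ p = (a ∧ p) ∨ ((¬w) ∧ p).

(a & p) | ((~w) & p)


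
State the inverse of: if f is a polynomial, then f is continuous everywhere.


The inverse of (P → Q) is (¬P → ¬Q). It is equivalent to the converse, not to the original.
Here P = 'f is a polynomial' and Q = 'f is continuous everywhere'.

If not (f is a polynomial), then not (f is continuous everywhere).


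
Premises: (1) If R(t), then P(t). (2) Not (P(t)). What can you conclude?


Modus tollens: from (P → Q) and ¬Q, infer ¬P.
Q = 'P(t)' is denied; since P → Q, P must also fail.

Not (R(t)).


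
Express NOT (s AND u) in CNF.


Step 1: Apply De Morgan: ¬(s ∧ u) = ¬s ∨ ¬u.

(NOT s) OR (NOT u)


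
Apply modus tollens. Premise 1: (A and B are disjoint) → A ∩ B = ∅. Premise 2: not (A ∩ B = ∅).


Modus tollens: from (P → Q) and ¬Q, infer ¬P.
Q = 'A ∩ B = ∅' is denied; since P → Q, P must also fail.

Not ((A and B are disjoint)).


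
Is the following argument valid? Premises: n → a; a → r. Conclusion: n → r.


This matches the form of hypothetical syllogism: the conclusion follows in every model of the premises.

Valid.


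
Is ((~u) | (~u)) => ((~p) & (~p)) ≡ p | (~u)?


Compare truth tables:
p | u | φ | ψ
-------------
False | False | True | True
True | False | False | True
False | True | True | False
True | True | True | True
They differ at row 2 (p=True, u=False): φ=False but ψ=True.

No, they are not logically equivalent.


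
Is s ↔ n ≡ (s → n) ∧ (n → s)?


Compare truth tables:
n | s | φ | ψ
-------------
F | F | T | T
T | F | F | F
F | T | F | F
T | T | T | T
The columns φ and ψ agree on every row.

Yes, they are logically equivalent.


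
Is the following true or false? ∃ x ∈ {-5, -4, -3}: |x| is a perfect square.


Evaluate the predicate on each element: -5:F, -4:T, -3:F.
Witness x = -4 satisfies the predicate.

T


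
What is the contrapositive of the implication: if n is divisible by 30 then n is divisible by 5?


The contrapositive of (P → Q) is (¬Q → ¬P); it is logically equivalent to the original.
Here P = 'n is divisible by 30' and Q = 'n is divisible by 5'.

If not (n is divisible by 5), then not (n is divisible by 30).


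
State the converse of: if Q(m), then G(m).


The converse of (P → Q) is (Q → P). It is not in general equivalent to the original.
Here P = 'Q(m)' and Q = 'G(m)'.

If G(m), then Q(m).


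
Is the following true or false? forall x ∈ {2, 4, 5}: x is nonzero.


Evaluate the predicate on each element: 2:True, 4:True, 5:True.
Every element satisfies the predicate.

True


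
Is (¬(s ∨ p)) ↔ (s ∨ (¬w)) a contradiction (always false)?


Truth table over {p, s, w}:
p | s | w | φ
-------------
F | F | F | T
T | F | F | F
F | T | F | F
T | T | F | F
F | F | T | F
T | F | T | T
F | T | T | F
T | T | T | F
Satisfying assignment at row 1: p=F, s=F, w=F gives T.

No, it is not a contradiction.


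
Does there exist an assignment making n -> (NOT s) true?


Search for a satisfying assignment over {n, s}.
Try n=F, s=F: the formula evaluates to T.
A satisfying assignment exists.

Satisfiable.


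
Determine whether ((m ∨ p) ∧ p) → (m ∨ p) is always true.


Build the truth table over {m, p}:
m | p | φ
---------
F | F | T
T | F | T
F | T | T
T | T | T
Every row evaluates to true.

Yes, it is a tautology.


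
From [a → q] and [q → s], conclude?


Hypothetical syllogism: from (P → Q) and (Q → R), infer (P → R).
Chain the two implications through the shared middle term 'q'.

a → s


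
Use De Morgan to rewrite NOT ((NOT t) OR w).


De Morgan: the negation of a disjunction is the conjunction of the negations.
Distribute NOT across OR, flipping it to AND, and negate each literal.

t AND (NOT w)


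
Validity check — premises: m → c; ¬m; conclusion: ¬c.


This is denying the antecedent (fallacy). There exist truth assignments where the premises are all true but the conclusion is false.

Invalid.


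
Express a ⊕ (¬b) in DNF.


Step 1: a ⊕ (¬b) is true exactly when they disagree: (a ∧ ¬(¬b)) ∨ (¬a ∧ (¬b)).
Step 2: Eliminate any double negations (¬¬X = X).

(a ∧ b) ∨ ((¬a) ∧ (¬b))


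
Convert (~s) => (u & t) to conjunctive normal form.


Step 1: Rewrite (¬s) → (u ∧ t) as ¬(¬s) ∨ (u ∧ t).
Step 2: Distribute ∨ over ∧.
Step 3: Eliminate any double negations (¬¬X = X).

(s | u) & (s | t)


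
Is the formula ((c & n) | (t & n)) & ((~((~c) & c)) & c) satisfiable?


Search for a satisfying assignment over {c, n, t}.
Try c=True, n=True, t=False: the formula evaluates to True.
A satisfying assignment exists.

Satisfiable.


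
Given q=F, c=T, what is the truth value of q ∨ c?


Disjunction is false only when both operands are false.
Substitute: q=F, c=T.
F ∨ T evaluates to T.

T


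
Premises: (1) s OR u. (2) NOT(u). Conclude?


Disjunctive syllogism: from (P ∨ Q) and ¬P, infer Q.
One disjunct, 'u', is ruled out; the other must hold.

s


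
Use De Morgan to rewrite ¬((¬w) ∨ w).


De Morgan: the negation of a disjunction is the conjunction of the negations.
Distribute ¬ across ∨, flipping it to ∧, and negate each literal.

w ∧ (¬w)


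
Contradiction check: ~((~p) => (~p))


Truth table over {p}:
p | φ
-----
False | False
True | False
Every row is false.

Yes, it is a contradiction.


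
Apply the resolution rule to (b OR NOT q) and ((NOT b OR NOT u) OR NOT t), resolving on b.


The clauses contain complementary literals b and NOTb.
Resolution eliminates this pair and disjoins the remaining literals (merging duplicates).

((NOT q OR NOT u) OR NOT t)


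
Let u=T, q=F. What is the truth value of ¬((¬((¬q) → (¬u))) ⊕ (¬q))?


Substitute u=T, q=F:
¬q = T
¬u = F
(¬q) → (¬u) = T → F = F
¬((¬q) → (¬u)) = T
¬q = T
(¬((¬q) → (¬u))) ⊕ (¬q) = T ⊕ T = F
¬((¬((¬q) → (¬u))) ⊕ (¬q)) = T

T


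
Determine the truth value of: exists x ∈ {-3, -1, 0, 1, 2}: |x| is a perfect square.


Evaluate the predicate on each element: -3:False, -1:True, 0:True, 1:True, 2:False.
Witness x = -1 satisfies the predicate.

True


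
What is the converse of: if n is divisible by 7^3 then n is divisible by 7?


The converse of (P → Q) is (Q → P). It is not in general equivalent to the original.
Here P = 'n is divisible by 7^3' and Q = 'n is divisible by 7'.

If n is divisible by 7, then n is divisible by 7^3.


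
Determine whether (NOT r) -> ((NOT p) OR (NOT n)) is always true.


Build the truth table over {n, p, r}:
n | p | r | φ
-------------
F | F | F | T
T | F | F | T
F | T | F | T
T | T | F | F
F | F | T | T
T | F | T | T
F | T | T | T
T | T | T | T
Counterexample at row 4: with n=T, p=T, r=F, the formula is F.

No, it is not a tautology.


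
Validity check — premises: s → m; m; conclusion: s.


This is affirming the consequent (fallacy). There exist truth assignments where the premises are all true but the conclusion is false.

Invalid.


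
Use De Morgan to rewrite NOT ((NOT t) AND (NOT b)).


De Morgan: the negation of a conjunction is the disjunction of the negations.
Distribute NOT across AND, flipping it to OR, and negate each literal.

t OR b


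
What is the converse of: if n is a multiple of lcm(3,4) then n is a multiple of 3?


The converse of (P → Q) is (Q → P). It is not in general equivalent to the original.
Here P = 'n is a multiple of lcm(3,4)' and Q = 'n is a multiple of 3'.

If n is a multiple of 3, then n is a multiple of lcm(3,4).


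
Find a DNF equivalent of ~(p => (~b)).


Step 1: Rewrite implication then negate: ¬(¬p ∨ (¬b)) = p ∧ ¬(¬b).
Step 2: Eliminate any double negations (¬¬X = X).

p & b


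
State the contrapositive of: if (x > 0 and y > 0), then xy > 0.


The contrapositive of (P → Q) is (¬Q → ¬P); it is logically equivalent to the original.
Here P = '(x > 0 and y > 0)' and Q = 'xy > 0'.

If not (xy > 0), then not ((x > 0 and y > 0)).


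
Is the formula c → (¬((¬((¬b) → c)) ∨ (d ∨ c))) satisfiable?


Search for a satisfying assignment over {b, c, d}.
Try b=F, c=F, d=F: the formula evaluates to T.
A satisfying assignment exists.

Satisfiable.


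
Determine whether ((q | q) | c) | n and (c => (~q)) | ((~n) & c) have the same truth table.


Compare truth tables:
c | n | q | φ | ψ
-----------------
False | False | False | False | True
True | False | False | True | True
False | True | False | True | True
True | True | False | True | True
False | False | True | True | True
True | False | True | True | True
False | True | True | True | True
True | True | True | True | False
They differ at row 1 (c=False, n=False, q=False): φ=False but ψ=True.

No, they are not logically equivalent.


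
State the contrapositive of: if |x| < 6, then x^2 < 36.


The contrapositive of (P → Q) is (¬Q → ¬P); it is logically equivalent to the original.
Here P = '|x| < 6' and Q = 'x^2 < 36'.

If not (x^2 < 36), then not (|x| < 6).


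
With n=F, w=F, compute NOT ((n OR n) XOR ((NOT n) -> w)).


Substitute n=F, w=F:
n OR n = F OR F = F
NOT n = T
(NOT n) -> w = T -> F = F
(n OR n) XOR ((NOT n) -> w) = F XOR F = F
NOT ((n OR n) XOR ((NOT n) -> w)) = T

T


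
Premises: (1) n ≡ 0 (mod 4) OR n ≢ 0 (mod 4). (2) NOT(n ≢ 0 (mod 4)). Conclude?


Disjunctive syllogism: from (P ∨ Q) and ¬P, infer Q.
One disjunct, 'n ≢ 0 (mod 4)', is ruled out; the other must hold.

n ≡ 0 (mod 4)


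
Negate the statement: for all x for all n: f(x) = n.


Negation flips each quantifier (∀↔∃) and negates the inner predicate.
¬(for all x for all n: φ) = there exists x there exists n: ¬φ.

there exists x there exists n: NOT(f(x) = n)


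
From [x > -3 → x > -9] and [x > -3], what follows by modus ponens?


Modus ponens: from (P → Q) and P, infer Q.
P = 'x > -3' is asserted, and P → Q holds, so Q follows.

x > -9.


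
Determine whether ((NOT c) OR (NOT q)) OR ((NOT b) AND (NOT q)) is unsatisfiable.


Truth table over {b, c, q}:
b | c | q | φ
-------------
F | F | F | T
T | F | F | T
F | T | F | T
T | T | F | T
F | F | T | T
T | F | T | T
F | T | T | F
T | T | T | F
Satisfying assignment at row 1: b=F, c=F, q=F gives T.

No, it is not a contradiction.


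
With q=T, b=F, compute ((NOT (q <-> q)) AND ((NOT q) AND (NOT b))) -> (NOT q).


Substitute q=T, b=F:
q <-> q = T <-> T = T
NOT (q <-> q) = F
NOT q = F
NOT b = T
(NOT q) AND (NOT b) = F AND T = F
(NOT (q <-> q)) AND ((NOT q) AND (NOT b)) = F AND F = F
NOT q = F
((NOT (q <-> q)) AND ((NOT q) AND (NOT b))) -> (NOT q) = F -> F = T

T


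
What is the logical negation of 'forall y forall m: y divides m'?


Negation flips each quantifier (∀↔∃) and negates the inner predicate.
¬(forall y forall m: φ) = exists y exists m: ¬φ.

exists y exists m: ~(y divides m)


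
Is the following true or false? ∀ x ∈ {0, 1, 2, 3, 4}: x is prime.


Evaluate the predicate on each element: 0:F, 1:F, 2:T, 3:T, 4:F.
Counterexample x = 0 fails the predicate.

F


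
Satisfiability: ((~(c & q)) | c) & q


Search for a satisfying assignment over {c, q}.
Try c=False, q=True: the formula evaluates to True.
A satisfying assignment exists.

Satisfiable.


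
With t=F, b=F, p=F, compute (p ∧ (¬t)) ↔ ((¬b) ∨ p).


Substitute t=F, b=F, p=F:
¬t = T
p ∧ (¬t) = F ∧ T = F
¬b = T
(¬b) ∨ p = T ∨ F = T
(p ∧ (¬t)) ↔ ((¬b) ∨ p) = F ↔ T = F

F


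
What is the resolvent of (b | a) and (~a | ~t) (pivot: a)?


The clauses contain complementary literals a and ~a.
Resolution eliminates this pair and disjoins the remaining literals (merging duplicates).

(b | ~t)


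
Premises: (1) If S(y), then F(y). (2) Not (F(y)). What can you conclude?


Modus tollens: from (P → Q) and ¬Q, infer ¬P.
Q = 'F(y)' is denied; since P → Q, P must also fail.

Not (S(y)).


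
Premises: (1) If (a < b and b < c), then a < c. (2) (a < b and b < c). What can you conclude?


Modus ponens: from (P → Q) and P, infer Q.
P = '(a < b and b < c)' is asserted, and P → Q holds, so Q follows.

a < c.


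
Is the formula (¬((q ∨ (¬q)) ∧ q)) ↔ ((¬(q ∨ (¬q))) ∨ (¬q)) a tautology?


Build the truth table over {q}:
q | φ
-----
F | T
T | T
Every row evaluates to true.

Yes, it is a tautology.


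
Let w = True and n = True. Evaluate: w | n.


Disjunction is false only when both operands are false.
Substitute: w=True, n=True.
True | True evaluates to True.

True


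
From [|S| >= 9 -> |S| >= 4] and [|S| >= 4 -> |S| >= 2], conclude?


Hypothetical syllogism: from (P → Q) and (Q → R), infer (P → R).
Chain the two implications through the shared middle term '|S| >= 4'.

|S| >= 9 -> |S| >= 2


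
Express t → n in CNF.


Step 1: Rewrite t → n as ¬t ∨ n.

(¬t) ∨ n


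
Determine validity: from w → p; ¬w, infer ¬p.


This is denying the antecedent (fallacy). There exist truth assignments where the premises are all true but the conclusion is false.

Invalid.


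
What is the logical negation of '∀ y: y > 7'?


¬(∀ x: φ) = ∃ x: ¬φ, and ¬(∃ x: φ) = ∀ x: ¬φ.
Apply to the universal statement.

∃ y: ¬(y > 7)


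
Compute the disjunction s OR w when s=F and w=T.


Disjunction is false only when both operands are false.
Substitute: s=F, w=T.
F OR T evaluates to T.

T


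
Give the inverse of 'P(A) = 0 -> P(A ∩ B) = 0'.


The inverse of (P → Q) is (¬P → ¬Q). It is equivalent to the converse, not to the original.
Here P = 'P(A) = 0' and Q = 'P(A ∩ B) = 0'.

If not (P(A) = 0), then not (P(A ∩ B) = 0).


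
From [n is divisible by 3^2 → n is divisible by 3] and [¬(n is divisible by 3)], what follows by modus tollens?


Modus tollens: from (P → Q) and ¬Q, infer ¬P.
Q = 'n is divisible by 3' is denied; since P → Q, P must also fail.

Not (n is divisible by 3^2).


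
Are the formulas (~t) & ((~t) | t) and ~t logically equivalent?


Compare truth tables:
t | φ | ψ
---------
False | True | True
True | False | False
The columns φ and ψ agree on every row.

Yes, they are logically equivalent.
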